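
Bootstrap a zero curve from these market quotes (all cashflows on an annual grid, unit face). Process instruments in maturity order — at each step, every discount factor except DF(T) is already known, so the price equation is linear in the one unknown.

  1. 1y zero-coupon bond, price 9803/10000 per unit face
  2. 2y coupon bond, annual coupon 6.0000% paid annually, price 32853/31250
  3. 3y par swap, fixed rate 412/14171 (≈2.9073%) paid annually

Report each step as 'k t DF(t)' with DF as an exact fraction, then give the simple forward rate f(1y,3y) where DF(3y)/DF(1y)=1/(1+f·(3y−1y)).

1 1 9803/10000
2 2 9363/10000
3 3 1147/1250
f(1y,3y) = ((9803/10000)/(1147/1250) − 1)/(2) = 627/18352 ≈ 3.4165%

step 1 [1y] zero: DF = P = 9803/10000 ≈ 0.980300
step 2 [2y] bond c/1=3/50: DF=(32853/31250 − 3/50·(0.980300))/(1+3/50) = 9363/10000 ≈ 0.936300
step 3 [3y] swap r/1=412/14171: DF=(1 − 412/14171·(0.980300+0.936300))/(1+412/14171) = 1147/1250 ≈ 0.917600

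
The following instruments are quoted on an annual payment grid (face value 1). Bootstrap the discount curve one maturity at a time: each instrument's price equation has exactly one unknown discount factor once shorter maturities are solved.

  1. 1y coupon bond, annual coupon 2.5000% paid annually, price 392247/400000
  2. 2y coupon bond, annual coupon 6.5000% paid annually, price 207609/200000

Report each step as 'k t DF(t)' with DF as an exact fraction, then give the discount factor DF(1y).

step 1 [1y] bond c/1=1/40: DF=(392247/400000 − 1/40·(0))/(1+1/40) = 9567/10000 ≈ 0.956700
step 2 [2y] bond c/1=13/200: DF=(207609/200000 − 13/200·(0.956700))/(1+13/200) = 9163/10000 ≈ 0.916300

1 1 9567/10000
2 2 9163/10000
DF(1y) = 9567/10000 ≈ 0.956700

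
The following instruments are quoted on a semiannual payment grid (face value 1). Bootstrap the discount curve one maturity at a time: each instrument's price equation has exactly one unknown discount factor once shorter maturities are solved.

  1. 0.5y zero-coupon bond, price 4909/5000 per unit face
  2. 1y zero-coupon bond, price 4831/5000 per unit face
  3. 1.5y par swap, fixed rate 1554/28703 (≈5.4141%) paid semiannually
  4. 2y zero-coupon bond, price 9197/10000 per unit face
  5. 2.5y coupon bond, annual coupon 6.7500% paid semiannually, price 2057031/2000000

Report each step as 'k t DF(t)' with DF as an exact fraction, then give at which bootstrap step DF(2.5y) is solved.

1 1/2 4909/5000
2 1 4831/5000
3 3/2 9223/10000
4 2 9197/10000
5 5/2 1089/1250
DF(2.5y) is solved at step 5

step 1 [0.5y] zero: DF = P = 4909/5000 ≈ 0.981800
step 2 [1y] zero: DF = P = 4831/5000 ≈ 0.966200
step 3 [1.5y] swap r/2=777/28703: DF=(1 − 777/28703·(0.981800+0.966200))/(1+777/28703) = 9223/10000 ≈ 0.922300
step 4 [2y] zero: DF = P = 9197/10000 ≈ 0.919700
step 5 [2.5y] bond c/2=27/800: DF=(2057031/2000000 − 27/800·(0.981800+0.966200+0.922300+0.919700))/(1+27/800) = 1089/1250 ≈ 0.871200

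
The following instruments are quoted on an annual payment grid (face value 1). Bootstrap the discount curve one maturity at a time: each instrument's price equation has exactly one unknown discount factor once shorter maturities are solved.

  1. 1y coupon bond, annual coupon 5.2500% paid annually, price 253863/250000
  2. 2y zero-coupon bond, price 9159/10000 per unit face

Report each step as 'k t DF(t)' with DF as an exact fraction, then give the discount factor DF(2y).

step 1 [1y] bond c/1=21/400: DF=(253863/250000 − 21/400·(0))/(1+21/400) = 603/625 ≈ 0.964800
step 2 [2y] zero: DF = P = 9159/10000 ≈ 0.915900

1 1 603/625
2 2 9159/10000
DF(2y) = 9159/10000 ≈ 0.915900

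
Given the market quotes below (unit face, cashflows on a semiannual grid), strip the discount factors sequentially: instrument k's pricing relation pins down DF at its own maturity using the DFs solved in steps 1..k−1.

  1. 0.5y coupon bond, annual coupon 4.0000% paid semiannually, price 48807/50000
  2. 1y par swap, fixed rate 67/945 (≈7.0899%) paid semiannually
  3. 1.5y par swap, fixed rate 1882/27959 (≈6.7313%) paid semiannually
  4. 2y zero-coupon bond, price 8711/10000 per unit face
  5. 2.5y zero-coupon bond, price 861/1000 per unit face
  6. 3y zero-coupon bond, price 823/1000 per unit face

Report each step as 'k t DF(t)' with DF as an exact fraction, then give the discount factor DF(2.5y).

1 1/2 957/1000
2 1 933/1000
3 3/2 9059/10000
4 2 8711/10000
5 5/2 861/1000
6 3 823/1000
DF(2.5y) = 861/1000 ≈ 0.861000

step 1 [0.5y] bond c/2=1/50: DF=(48807/50000 − 1/50·(0))/(1+1/50) = 957/1000 ≈ 0.957000
step 2 [1y] swap r/2=67/1890: DF=(1 − 67/1890·(0.957000))/(1+67/1890) = 933/1000 ≈ 0.933000
step 3 [1.5y] swap r/2=941/27959: DF=(1 − 941/27959·(0.957000+0.933000))/(1+941/27959) = 9059/10000 ≈ 0.905900
step 4 [2y] zero: DF = P = 8711/10000 ≈ 0.871100
step 5 [2.5y] zero: DF = P = 861/1000 ≈ 0.861000
step 6 [3y] zero: DF = P = 823/1000 ≈ 0.823000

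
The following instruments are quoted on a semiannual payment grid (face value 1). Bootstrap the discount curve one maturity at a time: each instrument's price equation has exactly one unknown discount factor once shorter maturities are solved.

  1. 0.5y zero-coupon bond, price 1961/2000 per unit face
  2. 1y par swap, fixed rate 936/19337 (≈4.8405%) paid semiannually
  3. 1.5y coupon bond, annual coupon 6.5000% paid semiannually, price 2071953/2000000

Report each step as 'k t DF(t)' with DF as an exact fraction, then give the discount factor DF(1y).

1 1/2 1961/2000
2 1 2383/2500
3 3/2 377/400
DF(1y) = 2383/2500 ≈ 0.953200

step 1 [0.5y] zero: DF = P = 1961/2000 ≈ 0.980500
step 2 [1y] swap r/2=468/19337: DF=(1 − 468/19337·(0.980500))/(1+468/19337) = 2383/2500 ≈ 0.953200
step 3 [1.5y] bond c/2=13/400: DF=(2071953/2000000 − 13/400·(0.980500+0.953200))/(1+13/400) = 377/400 ≈ 0.942500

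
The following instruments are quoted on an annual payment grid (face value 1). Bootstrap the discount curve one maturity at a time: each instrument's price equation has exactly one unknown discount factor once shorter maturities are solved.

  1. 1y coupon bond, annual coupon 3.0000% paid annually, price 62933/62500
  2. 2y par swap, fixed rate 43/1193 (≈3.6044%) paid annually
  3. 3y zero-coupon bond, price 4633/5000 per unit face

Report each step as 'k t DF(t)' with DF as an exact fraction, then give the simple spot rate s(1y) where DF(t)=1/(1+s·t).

1 1 611/625
2 2 582/625
3 3 4633/5000
s(1y) = (1/(611/625) − 1)/(1) = 14/611 ≈ 2.2913%

step 1 [1y] bond c/1=3/100: DF=(62933/62500 − 3/100·(0))/(1+3/100) = 611/625 ≈ 0.977600
step 2 [2y] swap r/1=43/1193: DF=(1 − 43/1193·(0.977600))/(1+43/1193) = 582/625 ≈ 0.931200
step 3 [3y] zero: DF = P = 4633/5000 ≈ 0.926600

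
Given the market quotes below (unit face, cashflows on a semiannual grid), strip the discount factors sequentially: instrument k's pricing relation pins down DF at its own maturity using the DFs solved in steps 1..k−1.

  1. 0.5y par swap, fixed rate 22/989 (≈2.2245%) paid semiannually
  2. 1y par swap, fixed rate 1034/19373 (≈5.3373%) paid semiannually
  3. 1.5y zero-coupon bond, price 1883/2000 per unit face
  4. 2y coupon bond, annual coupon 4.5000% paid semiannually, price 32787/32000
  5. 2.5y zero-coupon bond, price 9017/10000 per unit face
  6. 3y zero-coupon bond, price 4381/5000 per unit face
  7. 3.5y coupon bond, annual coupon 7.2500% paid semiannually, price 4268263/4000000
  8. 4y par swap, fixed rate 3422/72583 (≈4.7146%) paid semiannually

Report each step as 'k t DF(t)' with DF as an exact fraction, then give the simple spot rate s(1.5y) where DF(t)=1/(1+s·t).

step 1 [0.5y] swap r/2=11/989: DF=(1 − 11/989·(0))/(1+11/989) = 989/1000 ≈ 0.989000
step 2 [1y] swap r/2=517/19373: DF=(1 − 517/19373·(0.989000))/(1+517/19373) = 9483/10000 ≈ 0.948300
step 3 [1.5y] zero: DF = P = 1883/2000 ≈ 0.941500
step 4 [2y] bond c/2=9/400: DF=(32787/32000 − 9/400·(0.989000+0.948300+0.941500))/(1+9/400) = 9387/10000 ≈ 0.938700
step 5 [2.5y] zero: DF = P = 9017/10000 ≈ 0.901700
step 6 [3y] zero: DF = P = 4381/5000 ≈ 0.876200
step 7 [3.5y] bond c/2=29/800: DF=(4268263/4000000 − 29/800·(0.989000+0.948300+0.941500+0.938700+0.901700+0.876200))/(1+29/800) = 417/500 ≈ 0.834000
step 8 [4y] swap r/2=1711/72583: DF=(1 − 1711/72583·(0.989000+0.948300+0.941500+0.938700+0.901700+0.876200+0.834000))/(1+1711/72583) = 8289/10000 ≈ 0.828900

1 1/2 989/1000
2 1 9483/10000
3 3/2 1883/2000
4 2 9387/10000
5 5/2 9017/10000
6 3 4381/5000
7 7/2 417/500
8 4 8289/10000
s(1.5y) = (1/(1883/2000) − 1)/(3/2) = 78/1883 ≈ 4.1423%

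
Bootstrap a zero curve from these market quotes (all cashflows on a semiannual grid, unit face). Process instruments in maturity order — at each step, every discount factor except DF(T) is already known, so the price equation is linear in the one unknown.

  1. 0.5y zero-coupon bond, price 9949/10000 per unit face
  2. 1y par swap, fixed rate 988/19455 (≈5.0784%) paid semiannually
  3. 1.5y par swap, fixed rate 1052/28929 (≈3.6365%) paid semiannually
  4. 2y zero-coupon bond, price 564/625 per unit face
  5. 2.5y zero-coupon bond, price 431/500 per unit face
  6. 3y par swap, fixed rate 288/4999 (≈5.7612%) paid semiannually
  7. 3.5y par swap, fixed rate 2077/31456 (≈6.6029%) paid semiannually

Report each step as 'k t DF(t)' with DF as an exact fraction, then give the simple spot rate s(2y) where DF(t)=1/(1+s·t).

1 1/2 9949/10000
2 1 4753/5000
3 3/2 4737/5000
4 2 564/625
5 5/2 431/500
6 3 526/625
7 7/2 7923/10000
s(2y) = (1/(564/625) − 1)/(2) = 61/1128 ≈ 5.4078%

step 1 [0.5y] zero: DF = P = 9949/10000 ≈ 0.994900
step 2 [1y] swap r/2=494/19455: DF=(1 − 494/19455·(0.994900))/(1+494/19455) = 4753/5000 ≈ 0.950600
step 3 [1.5y] swap r/2=526/28929: DF=(1 − 526/28929·(0.994900+0.950600))/(1+526/28929) = 4737/5000 ≈ 0.947400
step 4 [2y] zero: DF = P = 564/625 ≈ 0.902400
step 5 [2.5y] zero: DF = P = 431/500 ≈ 0.862000
step 6 [3y] swap r/2=144/4999: DF=(1 − 144/4999·(0.994900+0.950600+0.947400+0.902400+0.862000))/(1+144/4999) = 526/625 ≈ 0.841600
step 7 [3.5y] swap r/2=2077/62912: DF=(1 − 2077/62912·(0.994900+0.950600+0.947400+0.902400+0.862000+0.841600))/(1+2077/62912) = 7923/10000 ≈ 0.792300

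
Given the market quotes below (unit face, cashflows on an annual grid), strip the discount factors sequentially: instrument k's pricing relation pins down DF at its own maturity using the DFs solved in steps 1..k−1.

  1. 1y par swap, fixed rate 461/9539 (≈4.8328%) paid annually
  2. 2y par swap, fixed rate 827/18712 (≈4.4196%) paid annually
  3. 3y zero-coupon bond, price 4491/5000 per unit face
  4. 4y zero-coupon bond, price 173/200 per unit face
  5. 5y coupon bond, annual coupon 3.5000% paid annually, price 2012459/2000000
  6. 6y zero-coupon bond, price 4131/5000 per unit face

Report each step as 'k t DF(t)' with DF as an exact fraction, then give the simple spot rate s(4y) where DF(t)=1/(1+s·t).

step 1 [1y] swap r/1=461/9539: DF=(1 − 461/9539·(0))/(1+461/9539) = 9539/10000 ≈ 0.953900
step 2 [2y] swap r/1=827/18712: DF=(1 − 827/18712·(0.953900))/(1+827/18712) = 9173/10000 ≈ 0.917300
step 3 [3y] zero: DF = P = 4491/5000 ≈ 0.898200
step 4 [4y] zero: DF = P = 173/200 ≈ 0.865000
step 5 [5y] bond c/1=7/200: DF=(2012459/2000000 − 7/200·(0.953900+0.917300+0.898200+0.865000))/(1+7/200) = 8493/10000 ≈ 0.849300
step 6 [6y] zero: DF = P = 4131/5000 ≈ 0.826200

1 1 9539/10000
2 2 9173/10000
3 3 4491/5000
4 4 173/200
5 5 8493/10000
6 6 4131/5000
s(4y) = (1/(173/200) − 1)/(4) = 27/692 ≈ 3.9017%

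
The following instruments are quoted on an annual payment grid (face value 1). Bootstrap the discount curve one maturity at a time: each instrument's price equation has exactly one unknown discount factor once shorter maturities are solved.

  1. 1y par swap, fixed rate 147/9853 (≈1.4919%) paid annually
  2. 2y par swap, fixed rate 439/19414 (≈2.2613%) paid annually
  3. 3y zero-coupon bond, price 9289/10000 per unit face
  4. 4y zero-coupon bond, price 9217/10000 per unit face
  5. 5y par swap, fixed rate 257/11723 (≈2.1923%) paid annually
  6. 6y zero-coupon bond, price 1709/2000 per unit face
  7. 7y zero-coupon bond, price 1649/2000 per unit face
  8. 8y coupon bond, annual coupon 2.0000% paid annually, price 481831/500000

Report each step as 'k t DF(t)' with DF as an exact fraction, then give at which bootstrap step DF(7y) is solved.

step 1 [1y] swap r/1=147/9853: DF=(1 − 147/9853·(0))/(1+147/9853) = 9853/10000 ≈ 0.985300
step 2 [2y] swap r/1=439/19414: DF=(1 − 439/19414·(0.985300))/(1+439/19414) = 9561/10000 ≈ 0.956100
step 3 [3y] zero: DF = P = 9289/10000 ≈ 0.928900
step 4 [4y] zero: DF = P = 9217/10000 ≈ 0.921700
step 5 [5y] swap r/1=257/11723: DF=(1 − 257/11723·(0.985300+0.956100+0.928900+0.921700))/(1+257/11723) = 2243/2500 ≈ 0.897200
step 6 [6y] zero: DF = P = 1709/2000 ≈ 0.854500
step 7 [7y] zero: DF = P = 1649/2000 ≈ 0.824500
step 8 [8y] bond c/1=1/50: DF=(481831/500000 − 1/50·(0.985300+0.956100+0.928900+0.921700+0.897200+0.854500+0.824500))/(1+1/50) = 8199/10000 ≈ 0.819900

1 1 9853/10000
2 2 9561/10000
3 3 9289/10000
4 4 9217/10000
5 5 2243/2500
6 6 1709/2000
7 7 1649/2000
8 8 8199/10000
DF(7y) is solved at step 7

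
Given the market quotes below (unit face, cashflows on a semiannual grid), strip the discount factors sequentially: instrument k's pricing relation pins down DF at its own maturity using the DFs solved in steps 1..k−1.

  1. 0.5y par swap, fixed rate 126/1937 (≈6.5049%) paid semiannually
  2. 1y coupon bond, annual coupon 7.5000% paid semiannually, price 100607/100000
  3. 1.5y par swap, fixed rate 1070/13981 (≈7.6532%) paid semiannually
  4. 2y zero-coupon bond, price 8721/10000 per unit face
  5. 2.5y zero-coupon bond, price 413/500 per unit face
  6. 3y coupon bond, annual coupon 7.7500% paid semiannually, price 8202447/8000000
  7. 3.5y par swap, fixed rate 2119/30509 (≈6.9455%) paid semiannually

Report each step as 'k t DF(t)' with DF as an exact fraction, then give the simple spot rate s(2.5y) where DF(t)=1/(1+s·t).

step 1 [0.5y] swap r/2=63/1937: DF=(1 − 63/1937·(0))/(1+63/1937) = 1937/2000 ≈ 0.968500
step 2 [1y] bond c/2=3/80: DF=(100607/100000 − 3/80·(0.968500))/(1+3/80) = 9347/10000 ≈ 0.934700
step 3 [1.5y] swap r/2=535/13981: DF=(1 − 535/13981·(0.968500+0.934700))/(1+535/13981) = 893/1000 ≈ 0.893000
step 4 [2y] zero: DF = P = 8721/10000 ≈ 0.872100
step 5 [2.5y] zero: DF = P = 413/500 ≈ 0.826000
step 6 [3y] bond c/2=31/800: DF=(8202447/8000000 − 31/800·(0.968500+0.934700+0.893000+0.872100+0.826000))/(1+31/800) = 4097/5000 ≈ 0.819400
step 7 [3.5y] swap r/2=2119/61018: DF=(1 − 2119/61018·(0.968500+0.934700+0.893000+0.872100+0.826000+0.819400))/(1+2119/61018) = 7881/10000 ≈ 0.788100

1 1/2 1937/2000
2 1 9347/10000
3 3/2 893/1000
4 2 8721/10000
5 5/2 413/500
6 3 4097/5000
7 7/2 7881/10000
s(2.5y) = (1/(413/500) − 1)/(5/2) = 174/2065 ≈ 8.4262%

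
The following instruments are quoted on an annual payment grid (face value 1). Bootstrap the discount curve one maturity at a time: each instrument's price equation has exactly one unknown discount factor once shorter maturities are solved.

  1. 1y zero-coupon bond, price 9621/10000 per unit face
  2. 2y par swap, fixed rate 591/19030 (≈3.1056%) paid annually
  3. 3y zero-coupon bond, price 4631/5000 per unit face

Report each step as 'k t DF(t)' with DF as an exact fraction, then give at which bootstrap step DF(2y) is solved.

1 1 9621/10000
2 2 9409/10000
3 3 4631/5000
DF(2y) is solved at step 2

step 1 [1y] zero: DF = P = 9621/10000 ≈ 0.962100
step 2 [2y] swap r/1=591/19030: DF=(1 − 591/19030·(0.962100))/(1+591/19030) = 9409/10000 ≈ 0.940900
step 3 [3y] zero: DF = P = 4631/5000 ≈ 0.926200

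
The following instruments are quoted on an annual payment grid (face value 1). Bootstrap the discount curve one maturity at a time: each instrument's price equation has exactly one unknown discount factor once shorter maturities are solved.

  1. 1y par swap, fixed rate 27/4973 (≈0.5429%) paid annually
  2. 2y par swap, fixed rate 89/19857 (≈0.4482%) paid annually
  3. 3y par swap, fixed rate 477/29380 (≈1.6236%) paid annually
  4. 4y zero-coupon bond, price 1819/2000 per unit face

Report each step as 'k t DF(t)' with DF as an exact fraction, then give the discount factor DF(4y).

1 1 4973/5000
2 2 9911/10000
3 3 9523/10000
4 4 1819/2000
DF(4y) = 1819/2000 ≈ 0.909500

step 1 [1y] swap r/1=27/4973: DF=(1 − 27/4973·(0))/(1+27/4973) = 4973/5000 ≈ 0.994600
step 2 [2y] swap r/1=89/19857: DF=(1 − 89/19857·(0.994600))/(1+89/19857) = 9911/10000 ≈ 0.991100
step 3 [3y] swap r/1=477/29380: DF=(1 − 477/29380·(0.994600+0.991100))/(1+477/29380) = 9523/10000 ≈ 0.952300
step 4 [4y] zero: DF = P = 1819/2000 ≈ 0.909500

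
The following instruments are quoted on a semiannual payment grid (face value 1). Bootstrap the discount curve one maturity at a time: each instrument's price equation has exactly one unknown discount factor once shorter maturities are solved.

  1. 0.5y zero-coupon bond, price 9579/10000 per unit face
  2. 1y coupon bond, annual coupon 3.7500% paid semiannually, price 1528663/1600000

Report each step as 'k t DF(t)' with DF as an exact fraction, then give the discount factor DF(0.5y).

step 1 [0.5y] zero: DF = P = 9579/10000 ≈ 0.957900
step 2 [1y] bond c/2=3/160: DF=(1528663/1600000 − 3/160·(0.957900))/(1+3/160) = 4601/5000 ≈ 0.920200

1 1/2 9579/10000
2 1 4601/5000
DF(0.5y) = 9579/10000 ≈ 0.957900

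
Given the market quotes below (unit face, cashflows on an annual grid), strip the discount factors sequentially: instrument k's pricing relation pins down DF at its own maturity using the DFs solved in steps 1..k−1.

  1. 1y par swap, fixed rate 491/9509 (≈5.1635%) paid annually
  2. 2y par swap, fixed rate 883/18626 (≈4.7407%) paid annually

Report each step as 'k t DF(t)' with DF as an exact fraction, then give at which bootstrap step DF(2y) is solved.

1 1 9509/10000
2 2 9117/10000
DF(2y) is solved at step 2

step 1 [1y] swap r/1=491/9509: DF=(1 − 491/9509·(0))/(1+491/9509) = 9509/10000 ≈ 0.950900
step 2 [2y] swap r/1=883/18626: DF=(1 − 883/18626·(0.950900))/(1+883/18626) = 9117/10000 ≈ 0.911700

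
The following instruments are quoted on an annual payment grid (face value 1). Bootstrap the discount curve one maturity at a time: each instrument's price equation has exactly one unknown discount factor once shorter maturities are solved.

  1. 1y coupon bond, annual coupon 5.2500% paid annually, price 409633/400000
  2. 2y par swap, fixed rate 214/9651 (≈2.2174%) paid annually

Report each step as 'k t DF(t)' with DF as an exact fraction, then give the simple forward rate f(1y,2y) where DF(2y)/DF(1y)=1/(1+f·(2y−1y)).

step 1 [1y] bond c/1=21/400: DF=(409633/400000 − 21/400·(0))/(1+21/400) = 973/1000 ≈ 0.973000
step 2 [2y] swap r/1=214/9651: DF=(1 − 214/9651·(0.973000))/(1+214/9651) = 2393/2500 ≈ 0.957200

1 1 973/1000
2 2 2393/2500
f(1y,2y) = ((973/1000)/(2393/2500) − 1)/(1) = 79/4786 ≈ 1.6506%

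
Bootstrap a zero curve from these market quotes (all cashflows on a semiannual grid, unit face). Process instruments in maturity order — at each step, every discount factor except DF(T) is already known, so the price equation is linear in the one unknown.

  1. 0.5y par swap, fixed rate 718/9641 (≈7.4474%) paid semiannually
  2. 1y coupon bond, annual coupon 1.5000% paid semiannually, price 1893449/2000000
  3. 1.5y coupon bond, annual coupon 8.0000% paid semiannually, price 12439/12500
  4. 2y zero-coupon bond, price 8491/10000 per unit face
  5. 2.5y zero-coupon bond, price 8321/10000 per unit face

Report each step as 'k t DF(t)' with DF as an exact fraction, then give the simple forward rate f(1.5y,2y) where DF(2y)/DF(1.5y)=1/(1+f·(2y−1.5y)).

step 1 [0.5y] swap r/2=359/9641: DF=(1 − 359/9641·(0))/(1+359/9641) = 9641/10000 ≈ 0.964100
step 2 [1y] bond c/2=3/400: DF=(1893449/2000000 − 3/400·(0.964100))/(1+3/400) = 373/400 ≈ 0.932500
step 3 [1.5y] bond c/2=1/25: DF=(12439/12500 − 1/25·(0.964100+0.932500))/(1+1/25) = 8839/10000 ≈ 0.883900
step 4 [2y] zero: DF = P = 8491/10000 ≈ 0.849100
step 5 [2.5y] zero: DF = P = 8321/10000 ≈ 0.832100

1 1/2 9641/10000
2 1 373/400
3 3/2 8839/10000
4 2 8491/10000
5 5/2 8321/10000
f(1.5y,2y) = ((8839/10000)/(8491/10000) − 1)/(1/2) = 696/8491 ≈ 8.1969%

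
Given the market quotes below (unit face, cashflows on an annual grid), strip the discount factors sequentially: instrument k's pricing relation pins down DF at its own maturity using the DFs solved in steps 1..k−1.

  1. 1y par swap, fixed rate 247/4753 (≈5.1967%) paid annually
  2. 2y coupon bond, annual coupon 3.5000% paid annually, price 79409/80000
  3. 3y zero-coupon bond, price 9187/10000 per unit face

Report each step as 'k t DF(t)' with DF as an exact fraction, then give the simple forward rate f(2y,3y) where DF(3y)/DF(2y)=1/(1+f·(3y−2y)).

1 1 4753/5000
2 2 9269/10000
3 3 9187/10000
f(2y,3y) = ((9269/10000)/(9187/10000) − 1)/(1) = 82/9187 ≈ 0.8926%

step 1 [1y] swap r/1=247/4753: DF=(1 − 247/4753·(0))/(1+247/4753) = 4753/5000 ≈ 0.950600
step 2 [2y] bond c/1=7/200: DF=(79409/80000 − 7/200·(0.950600))/(1+7/200) = 9269/10000 ≈ 0.926900
step 3 [3y] zero: DF = P = 9187/10000 ≈ 0.918700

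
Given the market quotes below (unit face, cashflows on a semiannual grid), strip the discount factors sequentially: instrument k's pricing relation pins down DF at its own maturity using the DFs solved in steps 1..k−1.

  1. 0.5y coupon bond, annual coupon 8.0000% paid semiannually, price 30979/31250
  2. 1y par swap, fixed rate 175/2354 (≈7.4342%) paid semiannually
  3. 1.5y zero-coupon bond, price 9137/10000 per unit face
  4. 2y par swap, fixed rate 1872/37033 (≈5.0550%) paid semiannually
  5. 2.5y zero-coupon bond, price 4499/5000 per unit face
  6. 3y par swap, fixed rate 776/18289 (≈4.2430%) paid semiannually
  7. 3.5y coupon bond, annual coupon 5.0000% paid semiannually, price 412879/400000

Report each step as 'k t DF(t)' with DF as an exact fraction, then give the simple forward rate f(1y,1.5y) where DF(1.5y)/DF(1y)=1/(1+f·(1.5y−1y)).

1 1/2 2383/2500
2 1 93/100
3 3/2 9137/10000
4 2 1133/1250
5 5/2 4499/5000
6 3 2209/2500
7 7/2 2183/2500
f(1y,1.5y) = ((93/100)/(9137/10000) − 1)/(1/2) = 326/9137 ≈ 3.5679%

step 1 [0.5y] bond c/2=1/25: DF=(30979/31250 − 1/25·(0))/(1+1/25) = 2383/2500 ≈ 0.953200
step 2 [1y] swap r/2=175/4708: DF=(1 − 175/4708·(0.953200))/(1+175/4708) = 93/100 ≈ 0.930000
step 3 [1.5y] zero: DF = P = 9137/10000 ≈ 0.913700
step 4 [2y] swap r/2=936/37033: DF=(1 − 936/37033·(0.953200+0.930000+0.913700))/(1+936/37033) = 1133/1250 ≈ 0.906400
step 5 [2.5y] zero: DF = P = 4499/5000 ≈ 0.899800
step 6 [3y] swap r/2=388/18289: DF=(1 − 388/18289·(0.953200+0.930000+0.913700+0.906400+0.899800))/(1+388/18289) = 2209/2500 ≈ 0.883600
step 7 [3.5y] bond c/2=1/40: DF=(412879/400000 − 1/40·(0.953200+0.930000+0.913700+0.906400+0.899800+0.883600))/(1+1/40) = 2183/2500 ≈ 0.873200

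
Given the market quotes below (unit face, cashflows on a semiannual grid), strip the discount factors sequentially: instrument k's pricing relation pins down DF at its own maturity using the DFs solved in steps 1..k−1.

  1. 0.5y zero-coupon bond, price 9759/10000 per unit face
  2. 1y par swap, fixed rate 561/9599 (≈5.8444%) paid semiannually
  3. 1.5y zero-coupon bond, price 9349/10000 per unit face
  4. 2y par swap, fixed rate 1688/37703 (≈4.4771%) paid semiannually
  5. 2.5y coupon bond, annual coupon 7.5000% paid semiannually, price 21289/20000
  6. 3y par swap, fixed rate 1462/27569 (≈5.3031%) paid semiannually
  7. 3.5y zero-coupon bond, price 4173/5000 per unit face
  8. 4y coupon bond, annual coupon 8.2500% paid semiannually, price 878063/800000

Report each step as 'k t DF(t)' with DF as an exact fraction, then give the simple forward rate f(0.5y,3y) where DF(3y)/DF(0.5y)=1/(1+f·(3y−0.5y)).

step 1 [0.5y] zero: DF = P = 9759/10000 ≈ 0.975900
step 2 [1y] swap r/2=561/19198: DF=(1 − 561/19198·(0.975900))/(1+561/19198) = 9439/10000 ≈ 0.943900
step 3 [1.5y] zero: DF = P = 9349/10000 ≈ 0.934900
step 4 [2y] swap r/2=844/37703: DF=(1 − 844/37703·(0.975900+0.943900+0.934900))/(1+844/37703) = 2289/2500 ≈ 0.915600
step 5 [2.5y] bond c/2=3/80: DF=(21289/20000 − 3/80·(0.975900+0.943900+0.934900+0.915600))/(1+3/80) = 8897/10000 ≈ 0.889700
step 6 [3y] swap r/2=731/27569: DF=(1 − 731/27569·(0.975900+0.943900+0.934900+0.915600+0.889700))/(1+731/27569) = 4269/5000 ≈ 0.853800
step 7 [3.5y] zero: DF = P = 4173/5000 ≈ 0.834600
step 8 [4y] bond c/2=33/800: DF=(878063/800000 − 33/800·(0.975900+0.943900+0.934900+0.915600+0.889700+0.853800+0.834600))/(1+33/800) = 4013/5000 ≈ 0.802600

1 1/2 9759/10000
2 1 9439/10000
3 3/2 9349/10000
4 2 2289/2500
5 5/2 8897/10000
6 3 4269/5000
7 7/2 4173/5000
8 4 4013/5000
f(0.5y,3y) = ((9759/10000)/(4269/5000) − 1)/(5/2) = 407/7115 ≈ 5.7203%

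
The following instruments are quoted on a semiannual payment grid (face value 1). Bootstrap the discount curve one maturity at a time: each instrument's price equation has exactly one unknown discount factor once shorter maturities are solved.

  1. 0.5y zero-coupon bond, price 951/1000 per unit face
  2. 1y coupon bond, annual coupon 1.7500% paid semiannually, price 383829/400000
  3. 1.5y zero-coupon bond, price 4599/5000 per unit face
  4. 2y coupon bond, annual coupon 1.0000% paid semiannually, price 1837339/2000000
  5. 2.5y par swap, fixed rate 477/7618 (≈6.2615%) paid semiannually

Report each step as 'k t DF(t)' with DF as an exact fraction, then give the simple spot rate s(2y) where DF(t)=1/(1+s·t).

1 1/2 951/1000
2 1 943/1000
3 3/2 4599/5000
4 2 9001/10000
5 5/2 8569/10000
s(2y) = (1/(9001/10000) − 1)/(2) = 999/18002 ≈ 5.5494%

step 1 [0.5y] zero: DF = P = 951/1000 ≈ 0.951000
step 2 [1y] bond c/2=7/800: DF=(383829/400000 − 7/800·(0.951000))/(1+7/800) = 943/1000 ≈ 0.943000
step 3 [1.5y] zero: DF = P = 4599/5000 ≈ 0.919800
step 4 [2y] bond c/2=1/200: DF=(1837339/2000000 − 1/200·(0.951000+0.943000+0.919800))/(1+1/200) = 9001/10000 ≈ 0.900100
step 5 [2.5y] swap r/2=477/15236: DF=(1 − 477/15236·(0.951000+0.943000+0.919800+0.900100))/(1+477/15236) = 8569/10000 ≈ 0.856900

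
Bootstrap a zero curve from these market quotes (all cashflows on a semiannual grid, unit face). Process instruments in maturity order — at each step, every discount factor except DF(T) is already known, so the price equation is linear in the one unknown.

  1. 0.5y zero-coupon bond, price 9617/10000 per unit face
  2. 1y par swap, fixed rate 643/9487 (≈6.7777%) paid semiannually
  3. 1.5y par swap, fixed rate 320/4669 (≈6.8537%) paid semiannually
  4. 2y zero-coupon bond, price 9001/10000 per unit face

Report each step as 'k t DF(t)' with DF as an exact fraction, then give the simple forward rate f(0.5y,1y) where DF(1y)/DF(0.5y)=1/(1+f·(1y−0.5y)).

step 1 [0.5y] zero: DF = P = 9617/10000 ≈ 0.961700
step 2 [1y] swap r/2=643/18974: DF=(1 − 643/18974·(0.961700))/(1+643/18974) = 9357/10000 ≈ 0.935700
step 3 [1.5y] swap r/2=160/4669: DF=(1 − 160/4669·(0.961700+0.935700))/(1+160/4669) = 113/125 ≈ 0.904000
step 4 [2y] zero: DF = P = 9001/10000 ≈ 0.900100

1 1/2 9617/10000
2 1 9357/10000
3 3/2 113/125
4 2 9001/10000
f(0.5y,1y) = ((9617/10000)/(9357/10000) − 1)/(1/2) = 520/9357 ≈ 5.5573%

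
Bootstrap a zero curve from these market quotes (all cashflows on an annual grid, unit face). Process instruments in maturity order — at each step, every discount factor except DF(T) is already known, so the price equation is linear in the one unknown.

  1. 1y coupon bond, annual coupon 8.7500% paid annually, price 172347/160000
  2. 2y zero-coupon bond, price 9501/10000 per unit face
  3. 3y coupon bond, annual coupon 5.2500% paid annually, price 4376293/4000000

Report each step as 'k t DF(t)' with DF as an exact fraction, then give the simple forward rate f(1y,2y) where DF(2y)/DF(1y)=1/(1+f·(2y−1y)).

1 1 1981/2000
2 2 9501/10000
3 3 9427/10000
f(1y,2y) = ((1981/2000)/(9501/10000) − 1)/(1) = 404/9501 ≈ 4.2522%

step 1 [1y] bond c/1=7/80: DF=(172347/160000 − 7/80·(0))/(1+7/80) = 1981/2000 ≈ 0.990500
step 2 [2y] zero: DF = P = 9501/10000 ≈ 0.950100
step 3 [3y] bond c/1=21/400: DF=(4376293/4000000 − 21/400·(0.990500+0.950100))/(1+21/400) = 9427/10000 ≈ 0.942700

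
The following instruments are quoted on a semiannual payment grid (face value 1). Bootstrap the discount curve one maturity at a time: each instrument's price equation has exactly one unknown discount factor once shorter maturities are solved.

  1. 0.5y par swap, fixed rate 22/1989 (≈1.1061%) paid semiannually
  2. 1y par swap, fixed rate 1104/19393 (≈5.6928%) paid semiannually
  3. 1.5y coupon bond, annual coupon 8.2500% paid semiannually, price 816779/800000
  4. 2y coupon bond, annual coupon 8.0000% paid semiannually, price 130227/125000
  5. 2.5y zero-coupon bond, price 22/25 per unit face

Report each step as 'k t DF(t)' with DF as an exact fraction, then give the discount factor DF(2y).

1 1/2 1989/2000
2 1 1181/1250
3 3/2 9037/10000
4 2 2231/2500
5 5/2 22/25
DF(2y) = 2231/2500 ≈ 0.892400

step 1 [0.5y] swap r/2=11/1989: DF=(1 − 11/1989·(0))/(1+11/1989) = 1989/2000 ≈ 0.994500
step 2 [1y] swap r/2=552/19393: DF=(1 − 552/19393·(0.994500))/(1+552/19393) = 1181/1250 ≈ 0.944800
step 3 [1.5y] bond c/2=33/800: DF=(816779/800000 − 33/800·(0.994500+0.944800))/(1+33/800) = 9037/10000 ≈ 0.903700
step 4 [2y] bond c/2=1/25: DF=(130227/125000 − 1/25·(0.994500+0.944800+0.903700))/(1+1/25) = 2231/2500 ≈ 0.892400
step 5 [2.5y] zero: DF = P = 22/25 ≈ 0.880000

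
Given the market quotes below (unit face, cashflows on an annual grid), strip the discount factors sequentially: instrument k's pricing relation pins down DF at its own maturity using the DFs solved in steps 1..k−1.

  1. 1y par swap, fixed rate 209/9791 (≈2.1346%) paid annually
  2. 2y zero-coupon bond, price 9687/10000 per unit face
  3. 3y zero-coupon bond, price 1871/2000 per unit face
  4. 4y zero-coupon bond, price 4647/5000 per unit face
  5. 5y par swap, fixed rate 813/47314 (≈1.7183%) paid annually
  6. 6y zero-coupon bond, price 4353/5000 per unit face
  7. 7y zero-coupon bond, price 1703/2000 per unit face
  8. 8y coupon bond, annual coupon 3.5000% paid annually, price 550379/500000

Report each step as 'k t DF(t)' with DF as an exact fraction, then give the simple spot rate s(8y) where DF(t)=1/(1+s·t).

step 1 [1y] swap r/1=209/9791: DF=(1 − 209/9791·(0))/(1+209/9791) = 9791/10000 ≈ 0.979100
step 2 [2y] zero: DF = P = 9687/10000 ≈ 0.968700
step 3 [3y] zero: DF = P = 1871/2000 ≈ 0.935500
step 4 [4y] zero: DF = P = 4647/5000 ≈ 0.929400
step 5 [5y] swap r/1=813/47314: DF=(1 − 813/47314·(0.979100+0.968700+0.935500+0.929400))/(1+813/47314) = 9187/10000 ≈ 0.918700
step 6 [6y] zero: DF = P = 4353/5000 ≈ 0.870600
step 7 [7y] zero: DF = P = 1703/2000 ≈ 0.851500
step 8 [8y] bond c/1=7/200: DF=(550379/500000 − 7/200·(0.979100+0.968700+0.935500+0.929400+0.918700+0.870600+0.851500))/(1+7/200) = 8453/10000 ≈ 0.845300

1 1 9791/10000
2 2 9687/10000
3 3 1871/2000
4 4 4647/5000
5 5 9187/10000
6 6 4353/5000
7 7 1703/2000
8 8 8453/10000
s(8y) = (1/(8453/10000) − 1)/(8) = 1547/67624 ≈ 2.2876%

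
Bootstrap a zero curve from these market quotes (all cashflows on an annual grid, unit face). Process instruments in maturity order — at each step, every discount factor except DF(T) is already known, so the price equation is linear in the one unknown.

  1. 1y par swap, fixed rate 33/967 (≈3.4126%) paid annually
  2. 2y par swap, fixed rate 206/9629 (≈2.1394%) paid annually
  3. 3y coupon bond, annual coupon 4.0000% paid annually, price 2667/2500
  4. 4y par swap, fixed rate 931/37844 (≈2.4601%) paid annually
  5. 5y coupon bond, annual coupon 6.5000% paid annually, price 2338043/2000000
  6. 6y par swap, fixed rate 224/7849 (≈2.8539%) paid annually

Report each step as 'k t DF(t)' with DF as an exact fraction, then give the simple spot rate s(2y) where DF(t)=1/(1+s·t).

1 1 967/1000
2 2 2397/2500
3 3 9517/10000
4 4 9069/10000
5 5 8667/10000
6 6 527/625
s(2y) = (1/(2397/2500) − 1)/(2) = 103/4794 ≈ 2.1485%

step 1 [1y] swap r/1=33/967: DF=(1 − 33/967·(0))/(1+33/967) = 967/1000 ≈ 0.967000
step 2 [2y] swap r/1=206/9629: DF=(1 − 206/9629·(0.967000))/(1+206/9629) = 2397/2500 ≈ 0.958800
step 3 [3y] bond c/1=1/25: DF=(2667/2500 − 1/25·(0.967000+0.958800))/(1+1/25) = 9517/10000 ≈ 0.951700
step 4 [4y] swap r/1=931/37844: DF=(1 − 931/37844·(0.967000+0.958800+0.951700))/(1+931/37844) = 9069/10000 ≈ 0.906900
step 5 [5y] bond c/1=13/200: DF=(2338043/2000000 − 13/200·(0.967000+0.958800+0.951700+0.906900))/(1+13/200) = 8667/10000 ≈ 0.866700
step 6 [6y] swap r/1=224/7849: DF=(1 − 224/7849·(0.967000+0.958800+0.951700+0.906900+0.866700))/(1+224/7849) = 527/625 ≈ 0.843200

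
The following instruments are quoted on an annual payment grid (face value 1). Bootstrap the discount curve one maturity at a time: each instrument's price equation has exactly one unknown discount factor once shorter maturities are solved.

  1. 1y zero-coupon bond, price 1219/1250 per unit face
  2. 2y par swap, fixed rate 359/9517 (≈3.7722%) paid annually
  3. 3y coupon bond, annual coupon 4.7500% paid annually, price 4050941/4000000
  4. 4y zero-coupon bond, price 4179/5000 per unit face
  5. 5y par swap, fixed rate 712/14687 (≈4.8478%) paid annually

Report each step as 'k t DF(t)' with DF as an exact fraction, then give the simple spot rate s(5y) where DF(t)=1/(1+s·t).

1 1 1219/1250
2 2 4641/5000
3 3 1761/2000
4 4 4179/5000
5 5 983/1250
s(5y) = (1/(983/1250) − 1)/(5) = 267/4915 ≈ 5.4323%

step 1 [1y] zero: DF = P = 1219/1250 ≈ 0.975200
step 2 [2y] swap r/1=359/9517: DF=(1 − 359/9517·(0.975200))/(1+359/9517) = 4641/5000 ≈ 0.928200
step 3 [3y] bond c/1=19/400: DF=(4050941/4000000 − 19/400·(0.975200+0.928200))/(1+19/400) = 1761/2000 ≈ 0.880500
step 4 [4y] zero: DF = P = 4179/5000 ≈ 0.835800
step 5 [5y] swap r/1=712/14687: DF=(1 − 712/14687·(0.975200+0.928200+0.880500+0.835800))/(1+712/14687) = 983/1250 ≈ 0.786400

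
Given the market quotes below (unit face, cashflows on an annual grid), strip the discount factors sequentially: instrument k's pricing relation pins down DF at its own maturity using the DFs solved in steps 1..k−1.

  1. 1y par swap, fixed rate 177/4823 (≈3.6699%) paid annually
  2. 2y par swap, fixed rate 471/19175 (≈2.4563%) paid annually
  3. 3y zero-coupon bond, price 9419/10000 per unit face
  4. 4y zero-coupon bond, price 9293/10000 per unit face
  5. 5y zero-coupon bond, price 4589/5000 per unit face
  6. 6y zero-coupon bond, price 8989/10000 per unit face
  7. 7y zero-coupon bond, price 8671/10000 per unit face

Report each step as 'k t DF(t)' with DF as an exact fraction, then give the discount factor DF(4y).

step 1 [1y] swap r/1=177/4823: DF=(1 − 177/4823·(0))/(1+177/4823) = 4823/5000 ≈ 0.964600
step 2 [2y] swap r/1=471/19175: DF=(1 − 471/19175·(0.964600))/(1+471/19175) = 9529/10000 ≈ 0.952900
step 3 [3y] zero: DF = P = 9419/10000 ≈ 0.941900
step 4 [4y] zero: DF = P = 9293/10000 ≈ 0.929300
step 5 [5y] zero: DF = P = 4589/5000 ≈ 0.917800
step 6 [6y] zero: DF = P = 8989/10000 ≈ 0.898900
step 7 [7y] zero: DF = P = 8671/10000 ≈ 0.867100

1 1 4823/5000
2 2 9529/10000
3 3 9419/10000
4 4 9293/10000
5 5 4589/5000
6 6 8989/10000
7 7 8671/10000
DF(4y) = 9293/10000 ≈ 0.929300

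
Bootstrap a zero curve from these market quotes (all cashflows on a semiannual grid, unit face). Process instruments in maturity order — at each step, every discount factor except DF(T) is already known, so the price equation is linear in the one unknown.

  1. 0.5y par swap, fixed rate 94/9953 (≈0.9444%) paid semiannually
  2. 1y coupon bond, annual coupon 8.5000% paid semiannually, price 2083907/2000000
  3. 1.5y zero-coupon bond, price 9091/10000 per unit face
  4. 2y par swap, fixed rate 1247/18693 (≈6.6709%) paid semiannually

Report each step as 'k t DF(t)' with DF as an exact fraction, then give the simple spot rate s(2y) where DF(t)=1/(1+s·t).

1 1/2 9953/10000
2 1 9589/10000
3 3/2 9091/10000
4 2 8753/10000
s(2y) = (1/(8753/10000) − 1)/(2) = 1247/17506 ≈ 7.1233%

step 1 [0.5y] swap r/2=47/9953: DF=(1 − 47/9953·(0))/(1+47/9953) = 9953/10000 ≈ 0.995300
step 2 [1y] bond c/2=17/400: DF=(2083907/2000000 − 17/400·(0.995300))/(1+17/400) = 9589/10000 ≈ 0.958900
step 3 [1.5y] zero: DF = P = 9091/10000 ≈ 0.909100
step 4 [2y] swap r/2=1247/37386: DF=(1 − 1247/37386·(0.995300+0.958900+0.909100))/(1+1247/37386) = 8753/10000 ≈ 0.875300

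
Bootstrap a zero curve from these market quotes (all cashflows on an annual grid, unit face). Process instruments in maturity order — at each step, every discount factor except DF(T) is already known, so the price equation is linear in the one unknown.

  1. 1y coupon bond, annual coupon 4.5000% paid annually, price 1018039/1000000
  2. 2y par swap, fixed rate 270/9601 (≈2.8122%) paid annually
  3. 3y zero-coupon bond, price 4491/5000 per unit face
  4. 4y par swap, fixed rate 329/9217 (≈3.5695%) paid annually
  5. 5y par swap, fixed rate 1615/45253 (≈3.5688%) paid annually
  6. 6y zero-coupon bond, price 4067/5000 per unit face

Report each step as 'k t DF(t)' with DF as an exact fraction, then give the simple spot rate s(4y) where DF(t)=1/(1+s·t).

1 1 4871/5000
2 2 473/500
3 3 4491/5000
4 4 2171/2500
5 5 1677/2000
6 6 4067/5000
s(4y) = (1/(2171/2500) − 1)/(4) = 329/8684 ≈ 3.7886%

step 1 [1y] bond c/1=9/200: DF=(1018039/1000000 − 9/200·(0))/(1+9/200) = 4871/5000 ≈ 0.974200
step 2 [2y] swap r/1=270/9601: DF=(1 − 270/9601·(0.974200))/(1+270/9601) = 473/500 ≈ 0.946000
step 3 [3y] zero: DF = P = 4491/5000 ≈ 0.898200
step 4 [4y] swap r/1=329/9217: DF=(1 − 329/9217·(0.974200+0.946000+0.898200))/(1+329/9217) = 2171/2500 ≈ 0.868400
step 5 [5y] swap r/1=1615/45253: DF=(1 − 1615/45253·(0.974200+0.946000+0.898200+0.868400))/(1+1615/45253) = 1677/2000 ≈ 0.838500
step 6 [6y] zero: DF = P = 4067/5000 ≈ 0.813400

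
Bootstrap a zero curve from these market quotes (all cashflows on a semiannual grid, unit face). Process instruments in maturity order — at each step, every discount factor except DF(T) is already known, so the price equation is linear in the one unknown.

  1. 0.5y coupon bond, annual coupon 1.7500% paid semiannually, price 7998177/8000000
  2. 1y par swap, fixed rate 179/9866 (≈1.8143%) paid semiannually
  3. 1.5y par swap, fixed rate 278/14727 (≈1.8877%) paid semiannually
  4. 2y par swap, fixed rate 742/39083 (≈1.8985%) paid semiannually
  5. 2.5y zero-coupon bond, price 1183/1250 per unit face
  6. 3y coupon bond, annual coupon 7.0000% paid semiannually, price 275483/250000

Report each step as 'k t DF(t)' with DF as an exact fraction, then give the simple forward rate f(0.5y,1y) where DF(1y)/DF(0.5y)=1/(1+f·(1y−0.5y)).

1 1/2 9911/10000
2 1 9821/10000
3 3/2 4861/5000
4 2 9629/10000
5 5/2 1183/1250
6 3 1801/2000
f(0.5y,1y) = ((9911/10000)/(9821/10000) − 1)/(1/2) = 180/9821 ≈ 1.8328%

step 1 [0.5y] bond c/2=7/800: DF=(7998177/8000000 − 7/800·(0))/(1+7/800) = 9911/10000 ≈ 0.991100
step 2 [1y] swap r/2=179/19732: DF=(1 − 179/19732·(0.991100))/(1+179/19732) = 9821/10000 ≈ 0.982100
step 3 [1.5y] swap r/2=139/14727: DF=(1 − 139/14727·(0.991100+0.982100))/(1+139/14727) = 4861/5000 ≈ 0.972200
step 4 [2y] swap r/2=371/39083: DF=(1 − 371/39083·(0.991100+0.982100+0.972200))/(1+371/39083) = 9629/10000 ≈ 0.962900
step 5 [2.5y] zero: DF = P = 1183/1250 ≈ 0.946400
step 6 [3y] bond c/2=7/200: DF=(275483/250000 − 7/200·(0.991100+0.982100+0.972200+0.962900+0.946400))/(1+7/200) = 1801/2000 ≈ 0.900500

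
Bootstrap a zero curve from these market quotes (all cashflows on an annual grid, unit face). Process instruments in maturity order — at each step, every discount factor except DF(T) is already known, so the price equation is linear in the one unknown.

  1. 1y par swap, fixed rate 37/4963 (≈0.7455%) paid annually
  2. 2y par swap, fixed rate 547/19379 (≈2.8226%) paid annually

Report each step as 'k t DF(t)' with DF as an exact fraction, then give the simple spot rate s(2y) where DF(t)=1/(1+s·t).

step 1 [1y] swap r/1=37/4963: DF=(1 − 37/4963·(0))/(1+37/4963) = 4963/5000 ≈ 0.992600
step 2 [2y] swap r/1=547/19379: DF=(1 − 547/19379·(0.992600))/(1+547/19379) = 9453/10000 ≈ 0.945300

1 1 4963/5000
2 2 9453/10000
s(2y) = (1/(9453/10000) − 1)/(2) = 547/18906 ≈ 2.8933%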